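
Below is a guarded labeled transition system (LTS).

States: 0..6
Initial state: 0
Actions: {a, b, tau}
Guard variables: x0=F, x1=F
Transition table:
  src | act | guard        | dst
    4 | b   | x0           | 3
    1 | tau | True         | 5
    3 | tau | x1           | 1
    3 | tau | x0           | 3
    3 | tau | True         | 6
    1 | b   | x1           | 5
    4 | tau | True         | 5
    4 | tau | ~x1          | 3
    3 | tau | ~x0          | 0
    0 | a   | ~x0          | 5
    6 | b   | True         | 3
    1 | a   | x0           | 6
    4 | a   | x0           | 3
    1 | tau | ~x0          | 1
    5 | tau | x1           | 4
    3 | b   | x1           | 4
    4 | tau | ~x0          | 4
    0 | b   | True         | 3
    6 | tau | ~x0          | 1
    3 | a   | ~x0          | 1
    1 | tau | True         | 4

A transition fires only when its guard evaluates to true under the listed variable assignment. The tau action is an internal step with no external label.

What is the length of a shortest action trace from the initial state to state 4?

Layered search for 4:
  depth 0: {0}
  depth 1: {3,5}
  depth 2: {1,6}
  depth 3: {4}
depth(4)=3, e.g. b·a·tau

Answer: 3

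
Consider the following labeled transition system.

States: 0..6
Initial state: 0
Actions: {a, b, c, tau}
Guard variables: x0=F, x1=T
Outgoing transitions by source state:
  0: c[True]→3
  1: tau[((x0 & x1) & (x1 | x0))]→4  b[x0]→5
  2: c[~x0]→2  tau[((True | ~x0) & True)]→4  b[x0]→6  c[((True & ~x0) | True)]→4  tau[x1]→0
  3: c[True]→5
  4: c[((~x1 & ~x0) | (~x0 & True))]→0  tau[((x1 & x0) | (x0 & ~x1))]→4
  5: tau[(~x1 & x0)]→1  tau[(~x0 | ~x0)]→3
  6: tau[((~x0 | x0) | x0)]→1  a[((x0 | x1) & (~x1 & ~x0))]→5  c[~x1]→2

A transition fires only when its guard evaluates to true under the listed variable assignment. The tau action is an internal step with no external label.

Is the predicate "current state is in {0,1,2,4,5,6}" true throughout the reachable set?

Inv-set: {0,1,2,4,5,6}
Reach set: {0,3,5}
  0: ✓
  3: outside
  5: ✓
reach 3 via c — violates

Answer: INVARIANT VIOLATED at state 3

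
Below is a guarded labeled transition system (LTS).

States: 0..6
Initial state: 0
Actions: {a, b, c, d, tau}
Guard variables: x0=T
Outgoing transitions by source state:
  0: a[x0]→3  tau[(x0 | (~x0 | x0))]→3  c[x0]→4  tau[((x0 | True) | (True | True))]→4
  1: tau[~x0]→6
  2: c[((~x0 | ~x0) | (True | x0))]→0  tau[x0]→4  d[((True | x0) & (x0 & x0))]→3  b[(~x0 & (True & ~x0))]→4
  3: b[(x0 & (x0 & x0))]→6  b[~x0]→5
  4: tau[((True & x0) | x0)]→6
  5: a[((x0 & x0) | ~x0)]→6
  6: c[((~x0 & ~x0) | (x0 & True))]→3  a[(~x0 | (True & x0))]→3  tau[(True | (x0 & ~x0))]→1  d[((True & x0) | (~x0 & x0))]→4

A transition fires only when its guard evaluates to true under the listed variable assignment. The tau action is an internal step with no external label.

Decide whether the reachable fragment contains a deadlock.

R = {0,1,3,4,6}
  0: a→3  c→4  tau→3  tau→4  [4 exit(s)]
  1: ∅  [STUCK]
  3: b→6  [1 exit(s)]
  4: tau→6  [1 exit(s)]
  6: a→3  c→3  d→4  tau→1  [4 exit(s)]
trace reaching 1: a·b·tau

Answer: DEADLOCK at state 1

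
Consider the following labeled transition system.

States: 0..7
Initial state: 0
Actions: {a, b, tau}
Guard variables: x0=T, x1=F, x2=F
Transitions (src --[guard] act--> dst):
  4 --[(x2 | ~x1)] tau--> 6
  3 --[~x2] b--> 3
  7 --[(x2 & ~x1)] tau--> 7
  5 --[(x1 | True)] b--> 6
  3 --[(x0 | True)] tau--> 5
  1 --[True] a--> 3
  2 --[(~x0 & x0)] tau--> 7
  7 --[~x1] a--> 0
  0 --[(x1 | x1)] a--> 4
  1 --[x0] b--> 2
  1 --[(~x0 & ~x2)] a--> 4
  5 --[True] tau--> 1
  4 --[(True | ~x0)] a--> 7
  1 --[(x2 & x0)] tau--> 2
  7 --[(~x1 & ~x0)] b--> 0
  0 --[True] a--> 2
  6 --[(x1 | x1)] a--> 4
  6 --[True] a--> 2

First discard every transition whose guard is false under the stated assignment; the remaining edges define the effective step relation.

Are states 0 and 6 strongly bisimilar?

Answer: BISIMILAR

Analysis:
Bisimulation quotient by refinement:
  π0 = {{0,1,2,3,4,5,6,7}}
  π1 = {{0,6,7},{1},{2},{3,5},{4}}
  π2 = {{0,6},{1},{2},{3},{4},{5},{7}}
stable after 3 split(s): 7 block(s)
[0]={0,6}  [6]={0,6}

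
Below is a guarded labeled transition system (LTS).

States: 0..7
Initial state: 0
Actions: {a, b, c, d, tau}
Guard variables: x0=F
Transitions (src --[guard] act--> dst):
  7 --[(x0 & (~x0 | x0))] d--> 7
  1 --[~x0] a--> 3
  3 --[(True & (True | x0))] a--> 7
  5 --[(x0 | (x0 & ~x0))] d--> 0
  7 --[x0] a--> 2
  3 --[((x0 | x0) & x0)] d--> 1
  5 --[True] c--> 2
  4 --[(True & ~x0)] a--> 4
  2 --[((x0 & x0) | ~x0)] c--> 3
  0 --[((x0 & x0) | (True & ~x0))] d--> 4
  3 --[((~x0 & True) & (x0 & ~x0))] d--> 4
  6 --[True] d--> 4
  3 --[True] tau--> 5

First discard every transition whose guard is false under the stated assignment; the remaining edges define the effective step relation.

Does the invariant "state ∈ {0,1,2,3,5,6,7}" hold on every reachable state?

Allowed set {0,1,2,3,5,6,7}
R = {0,4}
  0: ok
  4: VIOLATES
reach 4 via d — violates

Answer: INVARIANT VIOLATED at state 4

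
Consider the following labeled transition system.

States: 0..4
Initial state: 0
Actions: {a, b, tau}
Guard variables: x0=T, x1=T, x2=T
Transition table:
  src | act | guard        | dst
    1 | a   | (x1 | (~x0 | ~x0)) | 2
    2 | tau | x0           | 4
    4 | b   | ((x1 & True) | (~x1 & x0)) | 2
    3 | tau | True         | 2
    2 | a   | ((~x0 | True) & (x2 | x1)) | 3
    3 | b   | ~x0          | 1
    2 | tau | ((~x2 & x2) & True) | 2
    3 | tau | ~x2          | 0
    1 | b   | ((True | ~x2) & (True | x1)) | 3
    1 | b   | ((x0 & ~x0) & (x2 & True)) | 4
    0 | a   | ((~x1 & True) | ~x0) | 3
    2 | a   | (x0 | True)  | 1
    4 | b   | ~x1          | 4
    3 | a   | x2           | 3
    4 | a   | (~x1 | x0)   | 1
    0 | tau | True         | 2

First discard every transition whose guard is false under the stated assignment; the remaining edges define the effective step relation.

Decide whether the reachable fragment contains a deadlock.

Reach set: {0,1,2,3,4}
  0: tau→2  [1 exit(s)]
  1: a→2  b→3  [2 exit(s)]
  2: a→1  a→3  tau→4  [3 exit(s)]
  3: a→3  tau→2  [2 exit(s)]
  4: a→1  b→2  [2 exit(s)]

Answer: DEADLOCK-FREE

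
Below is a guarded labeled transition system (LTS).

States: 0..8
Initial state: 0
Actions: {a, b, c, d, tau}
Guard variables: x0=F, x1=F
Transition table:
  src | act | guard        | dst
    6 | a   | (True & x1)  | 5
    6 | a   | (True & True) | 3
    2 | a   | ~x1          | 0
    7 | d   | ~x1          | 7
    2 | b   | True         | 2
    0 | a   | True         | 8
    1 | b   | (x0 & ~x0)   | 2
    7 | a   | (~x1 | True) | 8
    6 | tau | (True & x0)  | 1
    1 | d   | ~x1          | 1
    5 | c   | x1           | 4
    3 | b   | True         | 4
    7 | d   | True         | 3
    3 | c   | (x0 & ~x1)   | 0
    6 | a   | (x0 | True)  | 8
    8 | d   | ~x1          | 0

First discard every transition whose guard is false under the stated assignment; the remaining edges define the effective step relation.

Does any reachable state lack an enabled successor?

Answer: DEADLOCK-FREE

Trace:
R = {0,8}
  0: a→8  [1 exit(s)]
  8: d→0  [1 exit(s)]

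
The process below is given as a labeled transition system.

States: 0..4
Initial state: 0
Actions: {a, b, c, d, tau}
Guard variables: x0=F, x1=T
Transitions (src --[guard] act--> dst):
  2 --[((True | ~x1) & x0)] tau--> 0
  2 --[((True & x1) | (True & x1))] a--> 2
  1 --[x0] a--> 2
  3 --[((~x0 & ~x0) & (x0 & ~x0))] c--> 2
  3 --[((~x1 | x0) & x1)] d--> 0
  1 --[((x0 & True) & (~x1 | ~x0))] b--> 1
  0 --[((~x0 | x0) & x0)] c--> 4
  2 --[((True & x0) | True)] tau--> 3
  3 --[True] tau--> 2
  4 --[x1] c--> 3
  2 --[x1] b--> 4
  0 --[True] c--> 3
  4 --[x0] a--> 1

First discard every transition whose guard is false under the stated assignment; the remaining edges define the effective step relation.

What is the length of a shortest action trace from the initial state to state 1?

Answer: UNREACHABLE

Working:
Breadth-first toward 1:
  L0 = {0}
  L1 = {3}
  L2 = {2}
  L3 = {4}
1 never appears.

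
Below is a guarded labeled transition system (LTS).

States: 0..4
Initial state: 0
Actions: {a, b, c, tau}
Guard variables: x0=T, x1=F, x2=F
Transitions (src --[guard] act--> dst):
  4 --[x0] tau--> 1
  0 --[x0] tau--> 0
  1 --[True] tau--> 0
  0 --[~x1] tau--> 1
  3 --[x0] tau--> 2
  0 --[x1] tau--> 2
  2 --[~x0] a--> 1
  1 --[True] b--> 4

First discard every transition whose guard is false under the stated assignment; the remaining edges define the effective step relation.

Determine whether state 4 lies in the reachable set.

Answer: REACHABLE

Working:
6 transition(s) survive guard evaluation.
Layer 0: {0}
Layer 1: {1}  total {0,1}
Layer 2: {4}  total {0,1,4}
Reach set: {0,1,4}
Path to 4: tau·b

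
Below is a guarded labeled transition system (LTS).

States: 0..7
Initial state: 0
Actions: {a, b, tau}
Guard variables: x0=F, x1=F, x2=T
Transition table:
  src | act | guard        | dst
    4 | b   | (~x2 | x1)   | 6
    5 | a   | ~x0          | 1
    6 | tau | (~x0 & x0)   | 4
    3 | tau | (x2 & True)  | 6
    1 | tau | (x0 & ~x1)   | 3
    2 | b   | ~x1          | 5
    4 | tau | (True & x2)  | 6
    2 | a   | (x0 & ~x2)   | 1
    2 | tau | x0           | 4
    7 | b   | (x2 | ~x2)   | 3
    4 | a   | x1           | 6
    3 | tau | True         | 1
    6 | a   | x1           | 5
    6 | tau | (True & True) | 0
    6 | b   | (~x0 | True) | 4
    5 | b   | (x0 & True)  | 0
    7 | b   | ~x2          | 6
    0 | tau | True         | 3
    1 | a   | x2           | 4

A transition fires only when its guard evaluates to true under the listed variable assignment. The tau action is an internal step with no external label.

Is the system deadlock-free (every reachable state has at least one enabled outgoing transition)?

Answer: DEADLOCK-FREE

Analysis:
Reach set: {0,1,3,4,6}
  0: tau→3  [1 out]
  1: a→4  [1 out]
  3: tau→1  tau→6  [2 out]
  4: tau→6  [1 out]
  6: b→4  tau→0  [2 out]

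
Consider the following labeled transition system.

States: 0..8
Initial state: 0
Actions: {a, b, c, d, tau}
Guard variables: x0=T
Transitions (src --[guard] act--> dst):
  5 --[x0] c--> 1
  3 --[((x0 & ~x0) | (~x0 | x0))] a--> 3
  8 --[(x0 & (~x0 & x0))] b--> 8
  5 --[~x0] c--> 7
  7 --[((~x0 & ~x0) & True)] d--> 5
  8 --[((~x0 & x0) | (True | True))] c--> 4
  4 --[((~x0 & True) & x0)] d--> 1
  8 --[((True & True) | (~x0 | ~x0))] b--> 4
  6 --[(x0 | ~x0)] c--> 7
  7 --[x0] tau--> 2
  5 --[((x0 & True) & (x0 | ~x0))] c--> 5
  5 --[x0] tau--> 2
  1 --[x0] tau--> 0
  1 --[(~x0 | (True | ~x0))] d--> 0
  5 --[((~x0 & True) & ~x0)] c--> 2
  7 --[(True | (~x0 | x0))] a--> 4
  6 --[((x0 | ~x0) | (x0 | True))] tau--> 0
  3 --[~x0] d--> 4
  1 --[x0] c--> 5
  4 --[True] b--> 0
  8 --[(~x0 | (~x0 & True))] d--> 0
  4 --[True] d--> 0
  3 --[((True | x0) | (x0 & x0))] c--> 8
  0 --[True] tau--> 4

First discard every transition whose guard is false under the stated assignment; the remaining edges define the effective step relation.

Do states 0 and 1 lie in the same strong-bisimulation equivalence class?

Bisimulation quotient by refinement:
  round 0: {{0,1,2,3,4,5,6,7,8}}
  round 1: {{0},{1},{2},{3},{4},{5,6},{7},{8}}
  round 2: {{0},{1},{2},{3},{4},{5},{6},{7},{8}}
Fixed point at round 3; 9 class(es).
[0]={0}  [1]={1}

Answer: NOT BISIMILAR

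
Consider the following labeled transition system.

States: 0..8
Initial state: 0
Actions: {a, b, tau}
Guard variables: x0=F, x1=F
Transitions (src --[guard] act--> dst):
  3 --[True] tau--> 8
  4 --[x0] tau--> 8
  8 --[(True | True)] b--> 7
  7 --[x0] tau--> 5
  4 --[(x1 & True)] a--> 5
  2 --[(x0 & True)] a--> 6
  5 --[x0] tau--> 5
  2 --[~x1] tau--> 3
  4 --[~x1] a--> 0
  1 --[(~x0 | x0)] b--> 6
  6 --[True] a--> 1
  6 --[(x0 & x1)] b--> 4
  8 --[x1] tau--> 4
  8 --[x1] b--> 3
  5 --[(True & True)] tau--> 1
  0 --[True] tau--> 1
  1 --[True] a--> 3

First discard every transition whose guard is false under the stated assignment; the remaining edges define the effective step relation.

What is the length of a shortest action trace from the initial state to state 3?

Answer: 2

Working:
BFS to 3:
  depth 0: {0}
  depth 1: {1}
  depth 2: {3,6}
depth(3)=2, e.g. tau·a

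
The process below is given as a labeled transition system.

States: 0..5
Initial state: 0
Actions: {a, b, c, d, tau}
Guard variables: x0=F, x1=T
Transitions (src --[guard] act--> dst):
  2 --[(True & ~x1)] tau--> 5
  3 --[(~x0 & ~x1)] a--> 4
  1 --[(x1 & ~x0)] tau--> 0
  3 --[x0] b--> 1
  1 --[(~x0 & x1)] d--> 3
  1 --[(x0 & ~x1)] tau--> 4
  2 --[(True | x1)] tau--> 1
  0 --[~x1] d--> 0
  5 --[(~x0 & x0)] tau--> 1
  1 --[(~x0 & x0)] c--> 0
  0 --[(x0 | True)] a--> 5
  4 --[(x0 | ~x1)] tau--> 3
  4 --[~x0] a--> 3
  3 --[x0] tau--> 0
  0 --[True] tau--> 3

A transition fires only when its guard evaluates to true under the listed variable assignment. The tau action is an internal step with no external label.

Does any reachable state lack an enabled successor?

Reach set: {0,3,5}
  0: a→5  tau→3  [2 exit(s)]
  3: ∅  [deadlock]
  5: ∅  [deadlock]
Path to 3: tau

Answer: DEADLOCK at state 3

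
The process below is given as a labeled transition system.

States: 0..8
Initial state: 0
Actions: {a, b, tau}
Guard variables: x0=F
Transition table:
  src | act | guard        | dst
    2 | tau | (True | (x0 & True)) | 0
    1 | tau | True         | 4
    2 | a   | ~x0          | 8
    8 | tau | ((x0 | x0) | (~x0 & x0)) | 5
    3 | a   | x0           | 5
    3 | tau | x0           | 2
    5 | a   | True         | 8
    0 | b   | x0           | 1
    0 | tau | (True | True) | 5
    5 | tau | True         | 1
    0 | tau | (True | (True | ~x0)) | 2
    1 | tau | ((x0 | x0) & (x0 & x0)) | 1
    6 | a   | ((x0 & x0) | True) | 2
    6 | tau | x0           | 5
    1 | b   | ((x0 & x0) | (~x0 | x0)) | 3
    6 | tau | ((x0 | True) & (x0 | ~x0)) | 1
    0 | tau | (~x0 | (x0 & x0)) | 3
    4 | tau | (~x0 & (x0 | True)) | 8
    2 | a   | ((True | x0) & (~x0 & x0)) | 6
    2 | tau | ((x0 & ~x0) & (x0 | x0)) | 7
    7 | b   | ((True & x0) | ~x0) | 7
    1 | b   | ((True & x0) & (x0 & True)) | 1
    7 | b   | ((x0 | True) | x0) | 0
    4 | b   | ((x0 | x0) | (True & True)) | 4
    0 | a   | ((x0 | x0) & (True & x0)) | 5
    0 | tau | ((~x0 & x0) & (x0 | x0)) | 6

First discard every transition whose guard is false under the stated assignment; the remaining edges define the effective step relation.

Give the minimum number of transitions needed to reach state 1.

Breadth-first toward 1:
  Layer 0: {0}
  Layer 1: {2,3,5}
  Layer 2: {1,8}
depth(1)=2, e.g. tau·tau

Answer: 2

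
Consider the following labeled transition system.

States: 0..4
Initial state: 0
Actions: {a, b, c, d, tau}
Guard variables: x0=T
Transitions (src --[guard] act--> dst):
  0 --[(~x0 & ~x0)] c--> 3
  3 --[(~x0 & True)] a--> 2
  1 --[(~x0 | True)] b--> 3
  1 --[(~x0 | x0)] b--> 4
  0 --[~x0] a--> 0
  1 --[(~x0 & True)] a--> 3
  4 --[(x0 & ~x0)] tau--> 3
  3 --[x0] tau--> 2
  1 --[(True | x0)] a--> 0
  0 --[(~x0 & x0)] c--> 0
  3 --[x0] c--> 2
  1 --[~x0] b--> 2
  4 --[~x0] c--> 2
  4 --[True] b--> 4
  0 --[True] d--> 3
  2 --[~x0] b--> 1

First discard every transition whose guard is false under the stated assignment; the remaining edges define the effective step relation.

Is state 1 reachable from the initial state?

7 transition(s) survive guard evaluation.
depth 0: {0}
depth 1: {3}  total {0,3}
depth 2: {2}  total {0,2,3}
Reach set: {0,2,3}

Answer: UNREACHABLE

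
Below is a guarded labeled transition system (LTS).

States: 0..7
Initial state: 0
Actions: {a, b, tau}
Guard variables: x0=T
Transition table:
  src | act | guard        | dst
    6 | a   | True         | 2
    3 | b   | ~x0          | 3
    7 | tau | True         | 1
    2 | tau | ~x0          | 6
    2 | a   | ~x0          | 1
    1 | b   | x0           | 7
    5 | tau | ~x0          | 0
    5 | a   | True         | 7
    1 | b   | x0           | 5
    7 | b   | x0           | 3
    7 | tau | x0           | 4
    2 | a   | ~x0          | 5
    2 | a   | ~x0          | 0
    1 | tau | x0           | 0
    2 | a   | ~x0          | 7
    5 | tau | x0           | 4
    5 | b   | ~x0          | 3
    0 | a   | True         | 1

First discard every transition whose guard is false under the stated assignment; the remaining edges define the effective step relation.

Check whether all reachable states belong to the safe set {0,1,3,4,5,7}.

Inv-set: {0,1,3,4,5,7}
R = {0,1,3,4,5,7}
  0: safe
  1: safe
  3: safe
  4: safe
  5: safe
  7: safe

Answer: INVARIANT HOLDS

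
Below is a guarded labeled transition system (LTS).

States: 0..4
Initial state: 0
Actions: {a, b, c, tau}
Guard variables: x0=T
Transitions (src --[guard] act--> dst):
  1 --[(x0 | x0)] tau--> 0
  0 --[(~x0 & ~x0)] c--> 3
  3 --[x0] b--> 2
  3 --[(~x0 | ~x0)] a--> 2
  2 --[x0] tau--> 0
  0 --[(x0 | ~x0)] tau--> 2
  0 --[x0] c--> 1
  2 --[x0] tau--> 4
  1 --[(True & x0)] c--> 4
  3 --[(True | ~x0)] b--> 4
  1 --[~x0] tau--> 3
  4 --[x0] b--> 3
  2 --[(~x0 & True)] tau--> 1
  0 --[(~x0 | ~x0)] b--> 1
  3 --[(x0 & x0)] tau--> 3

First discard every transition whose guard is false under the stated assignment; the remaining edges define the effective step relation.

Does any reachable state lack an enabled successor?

Answer: DEADLOCK-FREE

Analysis:
Reach set: {0,1,2,3,4}
  0: c→1  tau→2  [deg 2]
  1: c→4  tau→0  [deg 2]
  2: tau→0  tau→4  [deg 2]
  3: b→2  b→4  tau→3  [deg 3]
  4: b→3  [deg 1]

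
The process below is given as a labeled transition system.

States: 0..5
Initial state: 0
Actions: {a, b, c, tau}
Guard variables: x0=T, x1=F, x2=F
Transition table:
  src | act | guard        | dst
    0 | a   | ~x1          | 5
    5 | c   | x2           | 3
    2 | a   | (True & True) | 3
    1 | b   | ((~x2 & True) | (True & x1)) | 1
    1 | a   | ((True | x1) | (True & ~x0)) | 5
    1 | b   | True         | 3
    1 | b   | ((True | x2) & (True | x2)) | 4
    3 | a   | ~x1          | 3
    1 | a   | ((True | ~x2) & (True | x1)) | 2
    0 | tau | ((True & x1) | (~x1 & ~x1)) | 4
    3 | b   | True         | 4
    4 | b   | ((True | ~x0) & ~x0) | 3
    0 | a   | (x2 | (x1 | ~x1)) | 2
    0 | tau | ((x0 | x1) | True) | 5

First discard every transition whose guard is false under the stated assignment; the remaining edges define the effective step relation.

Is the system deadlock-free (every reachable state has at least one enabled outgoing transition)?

Answer: DEADLOCK at state 4

Trace:
R = {0,2,3,4,5}
  0: a→2  a→5  tau→4  tau→5  [deg 4]
  2: a→3  [deg 1]
  3: a→3  b→4  [deg 2]
  4: ∅  [no exit]
  5: ∅  [no exit]
Path to 4: tau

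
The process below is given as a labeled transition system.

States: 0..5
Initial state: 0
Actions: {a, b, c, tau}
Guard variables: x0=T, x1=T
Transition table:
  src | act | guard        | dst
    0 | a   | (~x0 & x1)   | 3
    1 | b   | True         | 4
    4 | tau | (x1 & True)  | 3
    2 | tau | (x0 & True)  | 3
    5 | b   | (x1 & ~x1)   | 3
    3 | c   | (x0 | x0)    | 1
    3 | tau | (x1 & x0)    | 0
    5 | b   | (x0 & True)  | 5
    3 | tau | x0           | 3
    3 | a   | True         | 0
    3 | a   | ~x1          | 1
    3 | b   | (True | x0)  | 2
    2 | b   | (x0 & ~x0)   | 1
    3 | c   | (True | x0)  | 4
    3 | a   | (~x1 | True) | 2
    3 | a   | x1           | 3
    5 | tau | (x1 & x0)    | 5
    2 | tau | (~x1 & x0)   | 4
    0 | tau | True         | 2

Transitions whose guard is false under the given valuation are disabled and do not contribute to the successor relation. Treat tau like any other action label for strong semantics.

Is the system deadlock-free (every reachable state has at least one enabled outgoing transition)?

Answer: DEADLOCK-FREE

Working:
Reachable = {0,1,2,3,4}
  0: tau→2  [1 exit(s)]
  1: b→4  [1 exit(s)]
  2: tau→3  [1 exit(s)]
  3: a→0  a→2  a→3  b→2  c→1  c→4  tau→0  tau→3  [8 exit(s)]
  4: tau→3  [1 exit(s)]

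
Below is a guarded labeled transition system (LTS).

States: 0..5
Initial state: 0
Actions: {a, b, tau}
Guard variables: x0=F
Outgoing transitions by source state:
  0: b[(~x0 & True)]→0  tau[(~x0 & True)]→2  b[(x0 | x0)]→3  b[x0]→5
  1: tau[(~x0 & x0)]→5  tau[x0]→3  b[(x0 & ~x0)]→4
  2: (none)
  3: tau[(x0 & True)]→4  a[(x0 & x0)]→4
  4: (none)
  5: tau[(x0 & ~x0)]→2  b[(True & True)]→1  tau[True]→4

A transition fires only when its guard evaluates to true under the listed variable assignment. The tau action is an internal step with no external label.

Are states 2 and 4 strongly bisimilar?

Bisimulation quotient by refinement:
  round 0: {{0,1,2,3,4,5}}
  round 1: {{0,5},{1,2,3,4}}
  round 2: {{0},{1,2,3,4},{5}}
3 equivalence class(es) (converged in 3)
class of 2: {1,2,3,4}; class of 4: {1,2,3,4}

Answer: BISIMILAR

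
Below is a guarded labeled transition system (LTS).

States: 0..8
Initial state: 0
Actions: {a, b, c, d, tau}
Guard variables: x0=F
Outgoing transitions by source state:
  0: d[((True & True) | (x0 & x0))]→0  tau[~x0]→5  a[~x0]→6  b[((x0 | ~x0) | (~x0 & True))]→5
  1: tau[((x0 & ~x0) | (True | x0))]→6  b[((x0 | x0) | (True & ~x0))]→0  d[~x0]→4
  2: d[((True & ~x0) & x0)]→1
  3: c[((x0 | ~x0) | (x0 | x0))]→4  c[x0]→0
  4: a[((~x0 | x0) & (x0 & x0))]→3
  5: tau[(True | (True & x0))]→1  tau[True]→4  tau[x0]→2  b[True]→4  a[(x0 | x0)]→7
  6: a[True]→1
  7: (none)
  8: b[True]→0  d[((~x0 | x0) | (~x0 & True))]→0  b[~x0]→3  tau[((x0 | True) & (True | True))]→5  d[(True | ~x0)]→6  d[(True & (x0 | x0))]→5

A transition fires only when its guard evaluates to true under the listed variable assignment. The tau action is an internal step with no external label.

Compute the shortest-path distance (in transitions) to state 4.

Answer: 2

Working:
Layered search for 4:
  depth 0: {0}
  depth 1: {5,6}
  depth 2: {1,4}
depth(4)=2, e.g. b·b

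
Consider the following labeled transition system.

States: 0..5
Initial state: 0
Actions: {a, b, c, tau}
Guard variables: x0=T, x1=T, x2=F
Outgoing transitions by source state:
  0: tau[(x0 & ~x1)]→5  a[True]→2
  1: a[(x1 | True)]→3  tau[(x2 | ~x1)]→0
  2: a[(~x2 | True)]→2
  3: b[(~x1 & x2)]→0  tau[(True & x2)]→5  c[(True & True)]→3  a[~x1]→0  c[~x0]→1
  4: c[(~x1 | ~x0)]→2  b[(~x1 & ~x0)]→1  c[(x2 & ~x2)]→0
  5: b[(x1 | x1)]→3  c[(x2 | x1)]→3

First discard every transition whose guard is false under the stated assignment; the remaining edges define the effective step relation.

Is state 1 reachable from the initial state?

Answer: UNREACHABLE

Analysis:
6 transition(s) survive guard evaluation.
depth 0: {0}
depth 1: {2}  cumulative {0,2}
R = {0,2}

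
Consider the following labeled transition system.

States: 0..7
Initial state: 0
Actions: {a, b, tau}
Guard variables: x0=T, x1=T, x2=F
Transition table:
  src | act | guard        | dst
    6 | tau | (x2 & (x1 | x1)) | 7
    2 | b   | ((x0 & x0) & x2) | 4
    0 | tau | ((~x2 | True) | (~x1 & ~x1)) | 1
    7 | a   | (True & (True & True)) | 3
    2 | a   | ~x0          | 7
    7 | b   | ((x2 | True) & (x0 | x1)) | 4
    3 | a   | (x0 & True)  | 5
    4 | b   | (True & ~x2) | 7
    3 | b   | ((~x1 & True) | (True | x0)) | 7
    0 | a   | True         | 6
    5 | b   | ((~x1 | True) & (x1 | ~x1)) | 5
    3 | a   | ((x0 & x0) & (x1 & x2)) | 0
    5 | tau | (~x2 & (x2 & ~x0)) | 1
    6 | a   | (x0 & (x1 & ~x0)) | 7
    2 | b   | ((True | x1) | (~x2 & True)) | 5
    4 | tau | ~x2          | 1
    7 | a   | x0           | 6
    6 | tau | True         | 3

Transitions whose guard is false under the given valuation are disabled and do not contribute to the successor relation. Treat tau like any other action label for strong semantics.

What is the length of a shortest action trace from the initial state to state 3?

BFS to 3:
  Layer 0: {0}
  Layer 1: {1,6}
  Layer 2: {3}
depth(3)=2, e.g. a·tau

Answer: 2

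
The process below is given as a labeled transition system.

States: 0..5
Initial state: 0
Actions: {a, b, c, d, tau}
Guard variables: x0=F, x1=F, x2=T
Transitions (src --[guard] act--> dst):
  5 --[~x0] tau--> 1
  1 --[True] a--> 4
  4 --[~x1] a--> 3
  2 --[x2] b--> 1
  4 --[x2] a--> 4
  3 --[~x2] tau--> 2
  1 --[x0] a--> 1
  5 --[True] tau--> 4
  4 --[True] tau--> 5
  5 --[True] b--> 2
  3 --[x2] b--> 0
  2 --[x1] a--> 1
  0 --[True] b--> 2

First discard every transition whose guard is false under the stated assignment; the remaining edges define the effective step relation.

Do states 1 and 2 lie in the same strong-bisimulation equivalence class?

Answer: NOT BISIMILAR

Analysis:
Refine partition for ~:
  π0 = {{0,1,2,3,4,5}}
  π1 = {{0,2,3},{1},{4},{5}}
  π2 = {{0,3},{1},{2},{4},{5}}
  π3 = {{0},{1},{2},{3},{4},{5}}
stable after 4 split(s): 6 block(s)
1∈{1}, 2∈{2}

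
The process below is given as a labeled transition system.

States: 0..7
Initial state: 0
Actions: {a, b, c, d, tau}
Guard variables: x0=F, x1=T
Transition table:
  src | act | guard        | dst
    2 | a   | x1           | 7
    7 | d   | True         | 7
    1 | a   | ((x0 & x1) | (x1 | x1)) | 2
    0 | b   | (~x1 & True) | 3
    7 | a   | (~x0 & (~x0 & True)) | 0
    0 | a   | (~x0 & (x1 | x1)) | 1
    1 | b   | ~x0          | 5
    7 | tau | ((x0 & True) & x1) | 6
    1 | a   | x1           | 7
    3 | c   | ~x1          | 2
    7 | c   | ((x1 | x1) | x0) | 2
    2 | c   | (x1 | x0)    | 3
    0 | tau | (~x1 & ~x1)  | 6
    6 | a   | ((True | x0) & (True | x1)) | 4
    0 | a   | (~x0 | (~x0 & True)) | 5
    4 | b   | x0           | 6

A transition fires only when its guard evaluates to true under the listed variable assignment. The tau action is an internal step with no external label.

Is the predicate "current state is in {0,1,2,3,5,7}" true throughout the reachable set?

Answer: INVARIANT HOLDS

Working:
Inv-set: {0,1,2,3,5,7}
Reachable = {0,1,2,3,5,7}
  0: ✓
  1: ✓
  2: ✓
  3: ✓
  5: ✓
  7: ✓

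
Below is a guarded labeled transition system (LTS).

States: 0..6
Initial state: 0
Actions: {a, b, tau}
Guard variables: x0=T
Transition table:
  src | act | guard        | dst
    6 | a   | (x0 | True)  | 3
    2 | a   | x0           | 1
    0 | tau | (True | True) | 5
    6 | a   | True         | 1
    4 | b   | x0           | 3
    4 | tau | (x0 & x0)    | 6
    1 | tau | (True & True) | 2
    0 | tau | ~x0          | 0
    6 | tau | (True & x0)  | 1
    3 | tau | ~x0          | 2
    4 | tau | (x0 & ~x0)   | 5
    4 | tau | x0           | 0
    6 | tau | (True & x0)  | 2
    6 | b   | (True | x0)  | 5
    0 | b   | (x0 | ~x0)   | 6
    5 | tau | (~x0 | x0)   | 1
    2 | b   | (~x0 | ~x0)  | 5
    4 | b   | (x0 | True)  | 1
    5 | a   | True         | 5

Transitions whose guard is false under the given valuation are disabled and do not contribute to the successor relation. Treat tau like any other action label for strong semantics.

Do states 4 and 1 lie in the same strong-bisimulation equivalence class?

Answer: NOT BISIMILAR

Working:
Bisimulation quotient by refinement:
  P[0] = {{0,1,2,3,4,5,6}}
  P[1] = {{0,4},{1},{2},{3},{5},{6}}
  P[2] = {{0},{1},{2},{3},{4},{5},{6}}
7 equivalence class(es) (converged in 3)
class of 4: {4}; class of 1: {1}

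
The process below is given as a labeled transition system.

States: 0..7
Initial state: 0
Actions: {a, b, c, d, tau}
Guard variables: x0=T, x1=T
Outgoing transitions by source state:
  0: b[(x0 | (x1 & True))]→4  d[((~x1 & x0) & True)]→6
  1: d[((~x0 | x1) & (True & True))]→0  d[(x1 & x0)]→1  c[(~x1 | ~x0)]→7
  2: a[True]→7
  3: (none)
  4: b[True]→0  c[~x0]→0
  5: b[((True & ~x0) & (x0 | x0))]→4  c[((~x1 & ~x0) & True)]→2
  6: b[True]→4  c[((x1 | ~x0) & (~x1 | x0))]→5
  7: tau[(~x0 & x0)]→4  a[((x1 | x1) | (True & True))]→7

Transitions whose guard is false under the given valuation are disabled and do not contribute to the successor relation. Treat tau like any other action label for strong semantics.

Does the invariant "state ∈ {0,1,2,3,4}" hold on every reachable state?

Answer: INVARIANT HOLDS

Analysis:
Allowed set {0,1,2,3,4}
R = {0,4}
  0: ok
  4: ok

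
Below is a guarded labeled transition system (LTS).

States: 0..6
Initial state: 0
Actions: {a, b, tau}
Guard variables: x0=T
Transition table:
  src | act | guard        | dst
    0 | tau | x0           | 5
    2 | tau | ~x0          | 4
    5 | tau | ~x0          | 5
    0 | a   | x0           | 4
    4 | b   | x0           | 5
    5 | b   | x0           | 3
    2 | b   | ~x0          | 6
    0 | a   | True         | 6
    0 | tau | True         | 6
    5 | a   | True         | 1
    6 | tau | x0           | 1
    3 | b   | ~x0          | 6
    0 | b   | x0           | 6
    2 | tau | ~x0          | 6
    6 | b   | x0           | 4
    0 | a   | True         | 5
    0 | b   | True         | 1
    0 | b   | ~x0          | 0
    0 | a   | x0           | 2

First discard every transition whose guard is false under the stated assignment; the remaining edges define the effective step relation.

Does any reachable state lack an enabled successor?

R = {0,1,2,3,4,5,6}
  0: a→2  a→4  a→5  a→6  b→1  b→6  tau→5  tau→6  [8 exit(s)]
  1: ∅  [STUCK]
  2: ∅  [STUCK]
  3: ∅  [STUCK]
  4: b→5  [1 exit(s)]
  5: a→1  b→3  [2 exit(s)]
  6: b→4  tau→1  [2 exit(s)]
witness 1: b

Answer: DEADLOCK at state 1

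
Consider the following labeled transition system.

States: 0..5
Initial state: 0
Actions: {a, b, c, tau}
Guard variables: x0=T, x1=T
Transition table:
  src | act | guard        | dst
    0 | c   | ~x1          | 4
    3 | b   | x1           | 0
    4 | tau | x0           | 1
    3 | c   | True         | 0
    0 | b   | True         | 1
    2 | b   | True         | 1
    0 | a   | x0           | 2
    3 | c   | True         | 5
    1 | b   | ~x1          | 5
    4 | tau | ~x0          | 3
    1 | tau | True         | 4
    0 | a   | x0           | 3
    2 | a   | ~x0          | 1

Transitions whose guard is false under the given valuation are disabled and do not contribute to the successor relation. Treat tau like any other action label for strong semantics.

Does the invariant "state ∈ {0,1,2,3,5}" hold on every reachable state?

Inv-set: {0,1,2,3,5}
Reach set: {0,1,2,3,4,5}
  0: ✓
  1: ✓
  2: ✓
  3: ✓
  4: VIOLATES
  5: ✓
reach 4 via b·tau — violates

Answer: INVARIANT VIOLATED at state 4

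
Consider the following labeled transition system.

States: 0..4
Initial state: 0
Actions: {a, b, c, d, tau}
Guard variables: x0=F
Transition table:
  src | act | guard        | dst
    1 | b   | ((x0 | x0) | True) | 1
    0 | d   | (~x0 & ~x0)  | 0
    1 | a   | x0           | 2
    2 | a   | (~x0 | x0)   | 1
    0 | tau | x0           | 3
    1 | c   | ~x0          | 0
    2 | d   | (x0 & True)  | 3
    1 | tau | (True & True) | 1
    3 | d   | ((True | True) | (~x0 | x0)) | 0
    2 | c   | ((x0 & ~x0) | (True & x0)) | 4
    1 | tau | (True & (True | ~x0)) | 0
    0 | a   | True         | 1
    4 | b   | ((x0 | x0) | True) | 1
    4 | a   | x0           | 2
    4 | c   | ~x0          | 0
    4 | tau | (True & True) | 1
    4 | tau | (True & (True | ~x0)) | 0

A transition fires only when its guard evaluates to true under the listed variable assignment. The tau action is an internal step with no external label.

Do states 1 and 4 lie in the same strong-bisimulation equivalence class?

Answer: BISIMILAR

Analysis:
Compute ~ classes (split until stable):
  P[0] = {{0,1,2,3,4}}
  P[1] = {{0},{1,4},{2},{3}}
4 equivalence class(es) (converged in 2)
1∈{1,4}, 4∈{1,4}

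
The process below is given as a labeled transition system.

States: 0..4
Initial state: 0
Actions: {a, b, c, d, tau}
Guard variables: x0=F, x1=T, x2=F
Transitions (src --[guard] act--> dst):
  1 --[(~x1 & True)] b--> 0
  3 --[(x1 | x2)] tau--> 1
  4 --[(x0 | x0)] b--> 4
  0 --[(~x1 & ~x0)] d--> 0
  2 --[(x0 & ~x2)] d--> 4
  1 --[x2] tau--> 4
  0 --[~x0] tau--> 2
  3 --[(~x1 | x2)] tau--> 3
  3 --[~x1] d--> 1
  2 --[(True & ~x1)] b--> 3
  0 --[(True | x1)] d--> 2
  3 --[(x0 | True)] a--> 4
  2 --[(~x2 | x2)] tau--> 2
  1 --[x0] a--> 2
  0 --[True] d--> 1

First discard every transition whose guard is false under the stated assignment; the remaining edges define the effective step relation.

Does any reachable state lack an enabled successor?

Reachable = {0,1,2}
  0: d→1  d→2  tau→2  [3 out]
  1: ∅  [deadlock]
  2: tau→2  [1 out]
witness 1: d

Answer: DEADLOCK at state 1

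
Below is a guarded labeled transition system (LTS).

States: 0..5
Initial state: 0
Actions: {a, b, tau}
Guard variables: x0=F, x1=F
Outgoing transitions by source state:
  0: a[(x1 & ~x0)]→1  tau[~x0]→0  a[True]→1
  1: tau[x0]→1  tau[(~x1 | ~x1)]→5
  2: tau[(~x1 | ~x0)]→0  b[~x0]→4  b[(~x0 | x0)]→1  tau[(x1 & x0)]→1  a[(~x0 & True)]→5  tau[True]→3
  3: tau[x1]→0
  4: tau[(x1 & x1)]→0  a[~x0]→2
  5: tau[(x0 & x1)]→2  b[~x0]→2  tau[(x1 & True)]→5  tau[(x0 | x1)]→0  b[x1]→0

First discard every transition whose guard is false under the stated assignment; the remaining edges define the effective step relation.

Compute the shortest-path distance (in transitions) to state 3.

Breadth-first toward 3:
  depth 0: {0}
  depth 1: {1}
  depth 2: {5}
  depth 3: {2}
  depth 4: {3,4}
depth(3)=4, e.g. a·tau·b·tau

Answer: 4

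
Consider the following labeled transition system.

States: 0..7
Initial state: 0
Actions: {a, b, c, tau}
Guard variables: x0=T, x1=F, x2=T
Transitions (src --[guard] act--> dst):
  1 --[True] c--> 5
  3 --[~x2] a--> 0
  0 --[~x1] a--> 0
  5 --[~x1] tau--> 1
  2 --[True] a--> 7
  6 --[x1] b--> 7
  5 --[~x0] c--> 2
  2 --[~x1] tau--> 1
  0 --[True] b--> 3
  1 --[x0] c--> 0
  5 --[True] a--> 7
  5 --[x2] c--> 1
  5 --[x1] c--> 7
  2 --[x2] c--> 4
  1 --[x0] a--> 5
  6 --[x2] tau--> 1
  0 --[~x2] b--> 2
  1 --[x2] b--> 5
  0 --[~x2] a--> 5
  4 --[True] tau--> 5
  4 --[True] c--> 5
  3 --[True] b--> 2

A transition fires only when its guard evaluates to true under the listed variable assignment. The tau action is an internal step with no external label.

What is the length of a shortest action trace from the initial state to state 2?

Answer: 2

Working:
BFS to 2:
  Layer 0: {0}
  Layer 1: {3}
  Layer 2: {2}
depth(2)=2, e.g. b·b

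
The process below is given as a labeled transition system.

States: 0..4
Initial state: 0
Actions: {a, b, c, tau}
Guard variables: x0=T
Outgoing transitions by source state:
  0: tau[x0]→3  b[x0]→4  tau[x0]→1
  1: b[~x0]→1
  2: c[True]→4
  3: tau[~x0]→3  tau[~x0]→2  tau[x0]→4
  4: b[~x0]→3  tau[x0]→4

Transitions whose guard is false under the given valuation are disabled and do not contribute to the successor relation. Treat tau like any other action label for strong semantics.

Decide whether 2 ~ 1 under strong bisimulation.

Bisimulation quotient by refinement:
  π0 = {{0,1,2,3,4}}
  π1 = {{0},{1},{2},{3,4}}
4 equivalence class(es) (converged in 2)
2∈{2}, 1∈{1}

Answer: NOT BISIMILAR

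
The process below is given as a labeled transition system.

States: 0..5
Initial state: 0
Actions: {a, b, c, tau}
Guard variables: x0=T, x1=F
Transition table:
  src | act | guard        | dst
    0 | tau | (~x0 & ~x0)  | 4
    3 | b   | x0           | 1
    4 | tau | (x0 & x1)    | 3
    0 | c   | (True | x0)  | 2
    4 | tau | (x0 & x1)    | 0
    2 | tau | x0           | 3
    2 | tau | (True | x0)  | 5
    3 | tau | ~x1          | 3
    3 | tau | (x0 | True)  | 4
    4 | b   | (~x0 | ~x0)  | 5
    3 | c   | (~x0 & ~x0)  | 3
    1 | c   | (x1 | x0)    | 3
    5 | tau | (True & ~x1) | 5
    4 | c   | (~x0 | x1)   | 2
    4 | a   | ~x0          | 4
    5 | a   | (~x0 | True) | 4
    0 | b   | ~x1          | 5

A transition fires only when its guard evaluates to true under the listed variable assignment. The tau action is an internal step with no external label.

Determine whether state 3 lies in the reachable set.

After dropping false guards: 10 live edges.
depth 0: {0}
depth 1: {2,5}  cumulative {0,2,5}
depth 2: {3,4}  cumulative {0,2,3,4,5}
depth 3: {1}  cumulative {0,1,2,3,4,5}
Reachable = {0,1,2,3,4,5}
witness 3: c·tau

Answer: REACHABLE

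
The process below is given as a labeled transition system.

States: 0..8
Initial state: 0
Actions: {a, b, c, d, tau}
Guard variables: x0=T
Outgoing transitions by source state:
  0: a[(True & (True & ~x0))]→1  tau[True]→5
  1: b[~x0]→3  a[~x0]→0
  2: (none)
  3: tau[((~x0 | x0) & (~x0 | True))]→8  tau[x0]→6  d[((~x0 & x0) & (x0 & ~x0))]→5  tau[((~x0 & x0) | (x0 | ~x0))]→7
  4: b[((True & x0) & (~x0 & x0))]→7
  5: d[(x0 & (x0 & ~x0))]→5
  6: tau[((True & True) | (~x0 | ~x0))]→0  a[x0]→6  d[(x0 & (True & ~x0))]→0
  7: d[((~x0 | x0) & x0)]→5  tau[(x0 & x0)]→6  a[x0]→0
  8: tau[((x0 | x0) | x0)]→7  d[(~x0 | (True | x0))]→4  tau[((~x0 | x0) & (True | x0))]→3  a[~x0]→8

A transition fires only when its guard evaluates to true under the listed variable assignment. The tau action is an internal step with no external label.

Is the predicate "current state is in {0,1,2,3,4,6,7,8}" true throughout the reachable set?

Inv-set: {0,1,2,3,4,6,7,8}
Reachable = {0,5}
  0: ok
  5: ✗ unsafe
witness against invariant: tau → 5

Answer: INVARIANT VIOLATED at state 5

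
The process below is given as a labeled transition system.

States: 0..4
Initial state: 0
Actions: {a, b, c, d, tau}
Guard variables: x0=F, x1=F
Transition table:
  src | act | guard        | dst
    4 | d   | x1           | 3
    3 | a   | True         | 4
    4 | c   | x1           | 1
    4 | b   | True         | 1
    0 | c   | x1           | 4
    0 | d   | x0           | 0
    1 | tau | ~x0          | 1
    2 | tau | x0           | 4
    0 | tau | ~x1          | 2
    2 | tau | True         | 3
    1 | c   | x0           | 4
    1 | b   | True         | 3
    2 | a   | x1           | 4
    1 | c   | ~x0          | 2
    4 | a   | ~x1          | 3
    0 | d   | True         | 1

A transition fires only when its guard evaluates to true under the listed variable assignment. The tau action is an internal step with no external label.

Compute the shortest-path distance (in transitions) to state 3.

Breadth-first toward 3:
  depth 0: {0}
  depth 1: {1,2}
  depth 2: {3}
first hit 3 at d=2 via d·b

Answer: 2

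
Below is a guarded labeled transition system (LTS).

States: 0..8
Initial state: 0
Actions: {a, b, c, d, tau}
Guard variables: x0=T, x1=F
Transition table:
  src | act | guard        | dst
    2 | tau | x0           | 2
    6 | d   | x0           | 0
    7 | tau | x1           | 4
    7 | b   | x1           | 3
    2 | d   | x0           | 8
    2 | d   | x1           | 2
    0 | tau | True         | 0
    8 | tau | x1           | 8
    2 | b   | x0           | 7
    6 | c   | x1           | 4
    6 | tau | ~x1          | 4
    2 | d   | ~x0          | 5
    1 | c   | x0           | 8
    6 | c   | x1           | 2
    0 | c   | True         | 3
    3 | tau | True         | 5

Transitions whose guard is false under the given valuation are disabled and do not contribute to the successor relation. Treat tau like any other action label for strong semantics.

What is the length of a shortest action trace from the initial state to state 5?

Answer: 2

Trace:
Layered search for 5:
  Layer 0: {0}
  Layer 1: {3}
  Layer 2: {5}
first hit 5 at d=2 via c·tau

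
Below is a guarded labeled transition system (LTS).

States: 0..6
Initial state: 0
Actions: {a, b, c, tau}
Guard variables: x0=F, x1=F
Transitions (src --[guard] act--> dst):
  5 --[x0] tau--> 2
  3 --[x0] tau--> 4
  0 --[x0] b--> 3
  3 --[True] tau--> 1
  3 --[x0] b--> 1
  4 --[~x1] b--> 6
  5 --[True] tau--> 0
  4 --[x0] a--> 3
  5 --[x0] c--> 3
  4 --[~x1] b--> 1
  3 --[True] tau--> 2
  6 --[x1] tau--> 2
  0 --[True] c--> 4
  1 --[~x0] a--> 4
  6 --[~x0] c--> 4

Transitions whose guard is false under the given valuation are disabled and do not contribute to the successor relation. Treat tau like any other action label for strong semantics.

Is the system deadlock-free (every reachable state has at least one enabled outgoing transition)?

Reach set: {0,1,4,6}
  0: c→4  [deg 1]
  1: a→4  [deg 1]
  4: b→1  b→6  [deg 2]
  6: c→4  [deg 1]

Answer: DEADLOCK-FREE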